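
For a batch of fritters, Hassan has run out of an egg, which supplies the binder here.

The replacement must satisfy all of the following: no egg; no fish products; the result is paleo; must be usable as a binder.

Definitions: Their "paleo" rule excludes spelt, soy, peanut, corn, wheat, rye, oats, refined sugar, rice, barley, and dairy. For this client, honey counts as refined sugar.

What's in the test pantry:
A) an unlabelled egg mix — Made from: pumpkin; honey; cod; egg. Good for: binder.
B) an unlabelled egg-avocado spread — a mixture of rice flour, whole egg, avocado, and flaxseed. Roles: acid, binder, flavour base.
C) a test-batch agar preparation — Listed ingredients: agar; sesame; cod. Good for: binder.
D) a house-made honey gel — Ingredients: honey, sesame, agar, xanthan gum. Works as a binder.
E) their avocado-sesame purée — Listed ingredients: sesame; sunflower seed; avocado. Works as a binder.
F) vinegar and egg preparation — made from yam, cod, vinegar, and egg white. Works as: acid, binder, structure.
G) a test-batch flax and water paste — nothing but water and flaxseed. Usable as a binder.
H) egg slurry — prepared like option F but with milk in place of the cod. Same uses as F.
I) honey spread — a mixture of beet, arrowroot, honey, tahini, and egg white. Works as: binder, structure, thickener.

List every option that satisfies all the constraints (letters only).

A: has honey, so not paleo; has egg, so not egg-free (and 1 more) — out
B: has rice flour, so not paleo; has whole egg, so not egg-free — out
C: has cod, so not fish-free — no
D: has honey, so not paleo — out
E: nothing on the exclusion list — OK
F: has egg white, so not egg-free; has cod, so not fish-free — out
G: paleo, no egg — OK
H: has milk, so not paleo; has egg white, so not egg-free — out
I: has honey, so not paleo; has egg white, so not egg-free — no

E, G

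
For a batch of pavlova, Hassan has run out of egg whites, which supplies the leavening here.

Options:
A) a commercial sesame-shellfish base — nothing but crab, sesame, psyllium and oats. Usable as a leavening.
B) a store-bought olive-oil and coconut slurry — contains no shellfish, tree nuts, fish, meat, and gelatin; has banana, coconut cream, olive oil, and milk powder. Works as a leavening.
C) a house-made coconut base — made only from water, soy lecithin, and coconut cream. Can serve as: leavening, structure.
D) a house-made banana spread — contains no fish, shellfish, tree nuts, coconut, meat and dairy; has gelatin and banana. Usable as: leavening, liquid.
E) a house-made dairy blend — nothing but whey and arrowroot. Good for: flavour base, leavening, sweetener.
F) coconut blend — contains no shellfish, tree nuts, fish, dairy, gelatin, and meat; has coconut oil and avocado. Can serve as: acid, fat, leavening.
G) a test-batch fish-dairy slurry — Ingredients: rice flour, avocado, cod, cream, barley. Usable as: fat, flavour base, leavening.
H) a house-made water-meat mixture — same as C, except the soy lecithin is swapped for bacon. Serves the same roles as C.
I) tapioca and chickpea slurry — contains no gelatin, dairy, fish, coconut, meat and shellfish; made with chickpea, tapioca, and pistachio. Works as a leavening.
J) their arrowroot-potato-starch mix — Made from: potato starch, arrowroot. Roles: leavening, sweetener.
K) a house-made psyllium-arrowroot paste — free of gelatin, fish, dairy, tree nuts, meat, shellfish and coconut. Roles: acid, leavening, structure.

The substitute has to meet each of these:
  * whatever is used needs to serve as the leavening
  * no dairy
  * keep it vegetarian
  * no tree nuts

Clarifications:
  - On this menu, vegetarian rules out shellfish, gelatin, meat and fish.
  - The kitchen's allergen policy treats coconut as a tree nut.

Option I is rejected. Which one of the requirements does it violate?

tree-nut-free

usable as a leavening: satisfied
vegetarian: satisfied
dairy-free: satisfied
tree-nut-free: has pistachio — fails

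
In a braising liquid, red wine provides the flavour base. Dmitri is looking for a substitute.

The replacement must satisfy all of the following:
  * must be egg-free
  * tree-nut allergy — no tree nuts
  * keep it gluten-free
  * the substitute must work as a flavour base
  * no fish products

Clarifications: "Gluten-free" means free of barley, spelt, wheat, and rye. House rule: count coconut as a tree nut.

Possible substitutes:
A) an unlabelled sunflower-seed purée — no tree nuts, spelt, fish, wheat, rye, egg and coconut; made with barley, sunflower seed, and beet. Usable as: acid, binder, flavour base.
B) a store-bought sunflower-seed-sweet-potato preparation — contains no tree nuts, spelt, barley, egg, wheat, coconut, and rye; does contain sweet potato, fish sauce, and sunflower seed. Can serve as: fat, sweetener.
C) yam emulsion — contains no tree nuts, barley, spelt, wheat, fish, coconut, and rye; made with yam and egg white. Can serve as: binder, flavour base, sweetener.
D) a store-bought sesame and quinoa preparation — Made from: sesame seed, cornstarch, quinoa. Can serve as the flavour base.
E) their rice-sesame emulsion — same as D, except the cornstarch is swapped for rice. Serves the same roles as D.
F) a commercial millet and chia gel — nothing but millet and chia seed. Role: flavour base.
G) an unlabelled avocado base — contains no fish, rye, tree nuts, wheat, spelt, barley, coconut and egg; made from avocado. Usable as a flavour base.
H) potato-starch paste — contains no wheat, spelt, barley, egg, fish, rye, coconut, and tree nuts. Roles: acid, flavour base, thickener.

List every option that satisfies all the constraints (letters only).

D, E, F, G, H

A: has barley, so not gluten-free — reject
B: not usable as a flavour base; has fish sauce, so not fish-free — out
C: has egg white, so not egg-free — reject
D: every rule checks out — OK
E: only rice, sesame seed, and quinoa; none excluded — keep
F: every rule checks out — keep
G: works as a flavour base, tree-nut-free, no egg — valid
H: all constraints satisfied — keep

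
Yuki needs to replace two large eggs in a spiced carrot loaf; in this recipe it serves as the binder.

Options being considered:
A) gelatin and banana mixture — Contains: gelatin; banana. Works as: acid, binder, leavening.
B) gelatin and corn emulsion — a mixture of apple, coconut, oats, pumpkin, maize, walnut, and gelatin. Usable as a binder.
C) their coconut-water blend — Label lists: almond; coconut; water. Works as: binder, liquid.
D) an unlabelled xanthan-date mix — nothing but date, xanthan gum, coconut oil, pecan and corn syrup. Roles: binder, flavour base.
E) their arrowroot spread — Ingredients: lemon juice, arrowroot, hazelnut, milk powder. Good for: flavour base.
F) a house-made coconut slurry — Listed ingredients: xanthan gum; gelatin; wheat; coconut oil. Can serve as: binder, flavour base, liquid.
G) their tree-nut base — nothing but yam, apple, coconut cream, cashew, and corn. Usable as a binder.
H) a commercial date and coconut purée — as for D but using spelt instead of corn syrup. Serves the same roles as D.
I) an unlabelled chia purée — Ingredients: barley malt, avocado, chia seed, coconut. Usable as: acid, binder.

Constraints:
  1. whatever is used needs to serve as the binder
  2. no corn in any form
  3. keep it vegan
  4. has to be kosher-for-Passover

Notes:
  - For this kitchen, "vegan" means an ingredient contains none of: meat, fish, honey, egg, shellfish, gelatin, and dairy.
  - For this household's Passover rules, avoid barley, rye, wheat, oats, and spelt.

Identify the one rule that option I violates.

usable as a binder: satisfied
vegan: satisfied
kosher-for-Passover: has barley malt — fails
corn-free: satisfied

kosher-for-Passover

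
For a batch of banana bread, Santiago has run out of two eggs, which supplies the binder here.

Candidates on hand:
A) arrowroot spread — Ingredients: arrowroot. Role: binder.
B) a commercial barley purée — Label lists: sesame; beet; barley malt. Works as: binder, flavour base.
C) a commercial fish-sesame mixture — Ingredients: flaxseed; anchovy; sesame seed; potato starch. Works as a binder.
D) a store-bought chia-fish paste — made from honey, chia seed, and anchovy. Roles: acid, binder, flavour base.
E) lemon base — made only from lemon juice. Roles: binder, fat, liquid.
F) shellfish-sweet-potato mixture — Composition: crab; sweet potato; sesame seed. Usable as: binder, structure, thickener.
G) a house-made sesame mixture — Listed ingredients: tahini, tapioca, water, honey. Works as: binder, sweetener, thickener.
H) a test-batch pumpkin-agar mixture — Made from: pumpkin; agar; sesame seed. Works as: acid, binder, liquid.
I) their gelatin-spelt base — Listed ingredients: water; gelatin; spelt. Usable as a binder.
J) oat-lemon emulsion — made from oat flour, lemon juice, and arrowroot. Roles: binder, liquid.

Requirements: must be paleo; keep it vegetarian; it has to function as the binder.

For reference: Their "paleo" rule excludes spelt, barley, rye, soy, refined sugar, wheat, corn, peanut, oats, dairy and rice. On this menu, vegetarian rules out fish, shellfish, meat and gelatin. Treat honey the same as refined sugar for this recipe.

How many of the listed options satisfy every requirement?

3

A: vegetarian, paleo — OK
B: has barley malt, so not paleo — reject
C: has anchovy, so not vegetarian — out
D: has honey, so not paleo; has anchovy, so not vegetarian — reject
E: only lemon juice; none excluded — valid
F: has crab, so not vegetarian — out
G: has honey, so not paleo — reject
H: nothing on the exclusion list — valid
I: has spelt, so not paleo; has gelatin, so not vegetarian — no
J: has oat flour, so not paleo — no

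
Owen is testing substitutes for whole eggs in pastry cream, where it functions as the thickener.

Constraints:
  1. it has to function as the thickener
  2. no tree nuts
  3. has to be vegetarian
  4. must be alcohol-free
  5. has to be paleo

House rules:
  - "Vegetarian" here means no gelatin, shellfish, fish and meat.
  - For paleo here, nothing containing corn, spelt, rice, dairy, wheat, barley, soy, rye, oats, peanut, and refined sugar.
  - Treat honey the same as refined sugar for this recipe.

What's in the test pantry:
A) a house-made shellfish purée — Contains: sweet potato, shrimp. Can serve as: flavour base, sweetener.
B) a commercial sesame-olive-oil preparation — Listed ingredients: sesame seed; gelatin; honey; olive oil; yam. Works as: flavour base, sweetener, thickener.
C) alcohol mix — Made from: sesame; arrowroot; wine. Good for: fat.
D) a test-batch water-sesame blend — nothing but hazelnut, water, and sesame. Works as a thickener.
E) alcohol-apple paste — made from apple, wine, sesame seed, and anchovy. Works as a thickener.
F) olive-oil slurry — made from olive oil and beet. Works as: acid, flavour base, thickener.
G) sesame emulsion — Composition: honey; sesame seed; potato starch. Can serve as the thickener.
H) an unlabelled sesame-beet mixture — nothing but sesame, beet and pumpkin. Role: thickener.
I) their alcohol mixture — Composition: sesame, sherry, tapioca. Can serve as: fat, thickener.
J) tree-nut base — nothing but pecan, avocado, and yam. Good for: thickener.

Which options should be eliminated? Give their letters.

A, B, C, D, E, G, I, J

A: not usable as a thickener; has shrimp, so not vegetarian — reject
B: has gelatin, so not vegetarian; has honey, so not paleo — reject
C: not usable as a thickener; has wine, so not alcohol-free — no
D: has hazelnut, so not tree-nut-free — no
E: has anchovy, so not vegetarian; has wine, so not alcohol-free — no
F: no alcohol, no tree nuts — OK
G: has honey, so not paleo — no
H: nothing on the exclusion list — valid
I: has sherry, so not alcohol-free — reject
J: has pecan, so not tree-nut-free — out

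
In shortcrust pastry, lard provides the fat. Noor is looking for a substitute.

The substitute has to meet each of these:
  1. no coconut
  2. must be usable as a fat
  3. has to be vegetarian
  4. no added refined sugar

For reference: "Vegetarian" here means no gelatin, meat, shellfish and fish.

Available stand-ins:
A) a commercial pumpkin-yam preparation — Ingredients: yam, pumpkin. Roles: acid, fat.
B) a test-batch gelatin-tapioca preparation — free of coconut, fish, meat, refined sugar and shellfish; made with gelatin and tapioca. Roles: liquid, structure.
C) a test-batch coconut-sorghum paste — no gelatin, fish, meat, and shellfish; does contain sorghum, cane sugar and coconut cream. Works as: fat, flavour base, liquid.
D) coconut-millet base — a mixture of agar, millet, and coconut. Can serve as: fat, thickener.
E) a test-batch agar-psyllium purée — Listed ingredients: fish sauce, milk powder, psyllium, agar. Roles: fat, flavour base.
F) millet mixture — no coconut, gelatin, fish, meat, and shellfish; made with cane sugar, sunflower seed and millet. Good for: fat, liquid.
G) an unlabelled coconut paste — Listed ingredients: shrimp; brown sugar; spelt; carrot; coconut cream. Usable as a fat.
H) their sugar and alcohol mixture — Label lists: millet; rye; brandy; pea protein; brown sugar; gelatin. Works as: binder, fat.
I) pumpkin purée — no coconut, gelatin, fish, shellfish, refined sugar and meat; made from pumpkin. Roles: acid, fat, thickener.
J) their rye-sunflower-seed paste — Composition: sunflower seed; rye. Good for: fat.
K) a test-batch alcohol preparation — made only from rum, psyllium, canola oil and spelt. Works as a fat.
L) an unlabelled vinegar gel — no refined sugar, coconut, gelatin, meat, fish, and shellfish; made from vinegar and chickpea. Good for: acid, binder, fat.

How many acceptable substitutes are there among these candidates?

A: works as a fat, no refined sugar, vegetarian — keep
B: not usable as a fat; has gelatin, so not vegetarian — out
C: has cane sugar, so not no-added-sugar; has coconut cream, so not coconut-free — reject
D: has coconut, so not coconut-free — reject
E: has fish sauce, so not vegetarian — no
F: has cane sugar, so not no-added-sugar — reject
G: has shrimp, so not vegetarian; has brown sugar, so not no-added-sugar (and 1 more) — reject
H: has gelatin, so not vegetarian; has brown sugar, so not no-added-sugar — out
I: all constraints satisfied — valid
J: all constraints satisfied — OK
K: works as a fat, no coconut, no refined sugar — keep
L: works as a fat, no refined sugar, vegetarian — keep

5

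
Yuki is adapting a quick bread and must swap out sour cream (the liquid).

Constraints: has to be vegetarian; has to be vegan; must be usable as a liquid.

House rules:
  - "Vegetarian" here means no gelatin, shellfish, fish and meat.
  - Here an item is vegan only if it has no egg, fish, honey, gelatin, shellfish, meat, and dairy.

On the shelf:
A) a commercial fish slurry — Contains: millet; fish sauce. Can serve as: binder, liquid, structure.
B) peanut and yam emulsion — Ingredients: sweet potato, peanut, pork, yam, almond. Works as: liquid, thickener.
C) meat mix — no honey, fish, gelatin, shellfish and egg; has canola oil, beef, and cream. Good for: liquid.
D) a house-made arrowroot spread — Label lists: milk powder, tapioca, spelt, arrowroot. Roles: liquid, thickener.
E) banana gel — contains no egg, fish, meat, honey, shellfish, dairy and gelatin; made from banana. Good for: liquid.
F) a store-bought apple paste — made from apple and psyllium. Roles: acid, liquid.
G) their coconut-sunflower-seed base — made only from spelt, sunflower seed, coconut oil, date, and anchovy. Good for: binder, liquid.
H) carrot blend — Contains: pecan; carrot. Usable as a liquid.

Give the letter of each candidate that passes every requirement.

E, F, H

A: has fish sauce, so not vegetarian; has fish sauce, so not vegan — reject
B: has pork, so not vegetarian; has pork, so not vegan — out
C: has beef, so not vegetarian; has cream, so not vegan — out
D: has milk powder, so not vegan — reject
E: vegan, vegetarian — OK
F: vegan, vegetarian — keep
G: has anchovy, so not vegetarian; has anchovy, so not vegan — reject
H: nothing on the exclusion list — keep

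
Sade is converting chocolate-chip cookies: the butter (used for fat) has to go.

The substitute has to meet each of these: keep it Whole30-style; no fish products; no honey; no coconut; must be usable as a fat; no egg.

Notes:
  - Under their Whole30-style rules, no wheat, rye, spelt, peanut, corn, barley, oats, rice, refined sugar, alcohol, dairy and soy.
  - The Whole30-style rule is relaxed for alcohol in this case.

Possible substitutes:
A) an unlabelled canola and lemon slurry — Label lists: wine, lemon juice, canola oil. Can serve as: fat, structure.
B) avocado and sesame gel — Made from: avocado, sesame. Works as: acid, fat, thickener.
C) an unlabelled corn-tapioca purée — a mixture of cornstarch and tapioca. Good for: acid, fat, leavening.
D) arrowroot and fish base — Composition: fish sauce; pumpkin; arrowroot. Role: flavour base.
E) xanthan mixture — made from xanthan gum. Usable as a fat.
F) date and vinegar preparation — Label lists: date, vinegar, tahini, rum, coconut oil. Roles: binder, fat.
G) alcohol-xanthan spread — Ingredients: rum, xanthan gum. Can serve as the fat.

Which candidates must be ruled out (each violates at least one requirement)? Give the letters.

A: alcohol is permitted under the Whole30-style carve-out; nothing else excluded — valid
B: works as a fat, no honey, no egg — OK
C: has cornstarch, so not Whole30-style — out
D: not usable as a fat; has fish sauce, so not fish-free — reject
E: works as a fat, no coconut, no egg — valid
F: has coconut oil, so not coconut-free — out
G: alcohol is permitted under the Whole30-style carve-out; nothing else excluded — OK

C, D, F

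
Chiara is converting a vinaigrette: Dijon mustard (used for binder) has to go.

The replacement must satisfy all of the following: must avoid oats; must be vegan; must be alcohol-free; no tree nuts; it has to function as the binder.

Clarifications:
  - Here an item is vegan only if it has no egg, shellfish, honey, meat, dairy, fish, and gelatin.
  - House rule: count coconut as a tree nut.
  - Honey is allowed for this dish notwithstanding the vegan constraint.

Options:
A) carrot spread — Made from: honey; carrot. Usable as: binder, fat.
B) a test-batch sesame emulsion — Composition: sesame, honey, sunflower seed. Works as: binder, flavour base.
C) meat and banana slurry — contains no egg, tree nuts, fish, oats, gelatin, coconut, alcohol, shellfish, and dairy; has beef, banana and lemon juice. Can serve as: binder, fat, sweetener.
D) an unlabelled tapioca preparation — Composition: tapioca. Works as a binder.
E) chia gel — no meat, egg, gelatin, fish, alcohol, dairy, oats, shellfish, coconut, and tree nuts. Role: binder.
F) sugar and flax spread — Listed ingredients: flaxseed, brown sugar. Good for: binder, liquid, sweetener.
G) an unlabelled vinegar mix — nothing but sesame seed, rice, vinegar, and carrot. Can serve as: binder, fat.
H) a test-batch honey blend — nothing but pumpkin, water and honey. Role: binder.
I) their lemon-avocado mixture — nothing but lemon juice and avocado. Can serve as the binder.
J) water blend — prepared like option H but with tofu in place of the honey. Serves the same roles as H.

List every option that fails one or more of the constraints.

C

A: honey is permitted under the vegan carve-out; nothing else excluded — valid
B: honey is permitted under the vegan carve-out; nothing else excluded — keep
C: has beef, so not vegan — out
D: only tapioca; none excluded — valid
E: vegan, no oats — keep
F: nothing on the exclusion list — OK
G: works as a binder, vegan, no alcohol — valid
H: honey is permitted under the vegan carve-out; nothing else excluded — valid
I: nothing on the exclusion list — OK
J: works as a binder, no oats, no alcohol — keep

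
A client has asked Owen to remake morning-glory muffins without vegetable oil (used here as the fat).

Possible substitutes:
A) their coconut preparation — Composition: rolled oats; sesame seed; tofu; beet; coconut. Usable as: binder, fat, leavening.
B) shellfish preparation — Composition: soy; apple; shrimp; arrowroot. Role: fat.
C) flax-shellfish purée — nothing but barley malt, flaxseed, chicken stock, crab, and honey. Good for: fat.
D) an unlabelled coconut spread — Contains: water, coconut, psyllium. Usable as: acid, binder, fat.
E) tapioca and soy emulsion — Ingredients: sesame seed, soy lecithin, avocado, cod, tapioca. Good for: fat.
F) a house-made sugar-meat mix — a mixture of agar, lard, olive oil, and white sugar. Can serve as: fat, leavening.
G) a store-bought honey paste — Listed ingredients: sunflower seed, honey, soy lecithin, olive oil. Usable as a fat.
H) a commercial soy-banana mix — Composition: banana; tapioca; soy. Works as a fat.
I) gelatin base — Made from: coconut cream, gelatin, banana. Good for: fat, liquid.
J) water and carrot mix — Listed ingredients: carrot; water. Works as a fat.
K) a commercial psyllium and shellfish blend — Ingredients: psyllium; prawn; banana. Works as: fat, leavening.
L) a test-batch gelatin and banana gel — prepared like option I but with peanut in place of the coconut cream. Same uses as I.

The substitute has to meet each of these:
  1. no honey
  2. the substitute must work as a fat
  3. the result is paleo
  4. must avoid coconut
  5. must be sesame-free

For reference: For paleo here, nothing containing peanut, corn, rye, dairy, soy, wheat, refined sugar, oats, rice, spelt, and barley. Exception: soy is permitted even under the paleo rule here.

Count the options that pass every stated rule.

4

A: has rolled oats, so not paleo; has coconut, so not coconut-free (and 1 more) — no
B: soy is permitted under the paleo carve-out; nothing else excluded — valid
C: has barley malt, so not paleo; has honey, so not honey-free — no
D: has coconut, so not coconut-free — reject
E: has sesame seed, so not sesame-free — no
F: has white sugar, so not paleo — no
G: has honey, so not honey-free — reject
H: soy is permitted under the paleo carve-out; nothing else excluded — OK
I: has coconut cream, so not coconut-free — out
J: works as a fat, no honey, no coconut — OK
K: only prawn, banana, and psyllium; none excluded — OK
L: has peanut, so not paleo — reject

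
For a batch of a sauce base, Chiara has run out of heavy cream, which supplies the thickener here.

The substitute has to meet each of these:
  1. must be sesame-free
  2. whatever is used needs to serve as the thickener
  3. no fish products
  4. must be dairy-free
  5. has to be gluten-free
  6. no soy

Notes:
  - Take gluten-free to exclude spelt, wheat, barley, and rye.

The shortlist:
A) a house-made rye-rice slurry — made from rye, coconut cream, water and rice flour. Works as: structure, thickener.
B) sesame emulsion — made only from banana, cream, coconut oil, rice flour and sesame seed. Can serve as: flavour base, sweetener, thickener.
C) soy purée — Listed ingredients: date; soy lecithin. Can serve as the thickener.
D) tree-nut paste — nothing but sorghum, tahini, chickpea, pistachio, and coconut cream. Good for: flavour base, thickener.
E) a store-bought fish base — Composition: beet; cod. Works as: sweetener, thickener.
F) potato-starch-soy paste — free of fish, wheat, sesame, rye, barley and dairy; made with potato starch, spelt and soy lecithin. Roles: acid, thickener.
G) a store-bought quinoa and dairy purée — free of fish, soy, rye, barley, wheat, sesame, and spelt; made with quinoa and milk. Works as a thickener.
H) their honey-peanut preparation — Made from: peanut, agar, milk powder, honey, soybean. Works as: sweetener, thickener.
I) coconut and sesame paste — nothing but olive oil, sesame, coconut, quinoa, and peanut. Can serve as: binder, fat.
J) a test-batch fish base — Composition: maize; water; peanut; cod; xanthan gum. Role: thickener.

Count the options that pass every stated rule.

0

A: has rye, so not gluten-free — out
B: has cream, so not dairy-free; has sesame seed, so not sesame-free — reject
C: has soy lecithin, so not soy-free — out
D: has tahini, so not sesame-free — no
E: has cod, so not fish-free — reject
F: has spelt, so not gluten-free; has soy lecithin, so not soy-free — no
G: has milk, so not dairy-free — no
H: has milk powder, so not dairy-free; has soybean, so not soy-free — out
I: not usable as a thickener; has sesame, so not sesame-free — out
J: has cod, so not fish-free — out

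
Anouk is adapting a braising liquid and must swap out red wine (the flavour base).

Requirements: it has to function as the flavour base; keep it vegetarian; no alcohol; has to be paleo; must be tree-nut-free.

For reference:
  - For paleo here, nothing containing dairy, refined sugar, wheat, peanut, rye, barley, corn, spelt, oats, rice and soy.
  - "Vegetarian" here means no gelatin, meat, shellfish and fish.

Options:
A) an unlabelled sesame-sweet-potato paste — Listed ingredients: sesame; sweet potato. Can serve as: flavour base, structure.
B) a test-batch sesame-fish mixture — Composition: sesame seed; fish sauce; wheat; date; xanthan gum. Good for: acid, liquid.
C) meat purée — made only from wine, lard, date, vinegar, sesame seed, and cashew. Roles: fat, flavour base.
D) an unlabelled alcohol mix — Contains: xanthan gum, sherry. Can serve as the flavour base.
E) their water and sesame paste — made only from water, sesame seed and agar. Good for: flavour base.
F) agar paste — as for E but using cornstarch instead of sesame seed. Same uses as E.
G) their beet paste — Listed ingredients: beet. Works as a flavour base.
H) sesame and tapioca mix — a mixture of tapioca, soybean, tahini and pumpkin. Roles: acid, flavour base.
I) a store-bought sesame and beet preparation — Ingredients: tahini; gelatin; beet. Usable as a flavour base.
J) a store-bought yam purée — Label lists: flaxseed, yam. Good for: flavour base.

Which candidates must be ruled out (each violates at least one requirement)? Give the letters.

B, C, D, F, H, I

A: works as a flavour base, no tree nuts, no alcohol — valid
B: not usable as a flavour base; has wheat, so not paleo (and 1 more) — reject
C: has lard, so not vegetarian; has wine, so not alcohol-free (and 1 more) — no
D: has sherry, so not alcohol-free — out
E: nothing on the exclusion list — keep
F: has cornstarch, so not paleo — reject
G: only beet; none excluded — valid
H: has soybean, so not paleo — out
I: has gelatin, so not vegetarian — reject
J: only yam and flaxseed; none excluded — OK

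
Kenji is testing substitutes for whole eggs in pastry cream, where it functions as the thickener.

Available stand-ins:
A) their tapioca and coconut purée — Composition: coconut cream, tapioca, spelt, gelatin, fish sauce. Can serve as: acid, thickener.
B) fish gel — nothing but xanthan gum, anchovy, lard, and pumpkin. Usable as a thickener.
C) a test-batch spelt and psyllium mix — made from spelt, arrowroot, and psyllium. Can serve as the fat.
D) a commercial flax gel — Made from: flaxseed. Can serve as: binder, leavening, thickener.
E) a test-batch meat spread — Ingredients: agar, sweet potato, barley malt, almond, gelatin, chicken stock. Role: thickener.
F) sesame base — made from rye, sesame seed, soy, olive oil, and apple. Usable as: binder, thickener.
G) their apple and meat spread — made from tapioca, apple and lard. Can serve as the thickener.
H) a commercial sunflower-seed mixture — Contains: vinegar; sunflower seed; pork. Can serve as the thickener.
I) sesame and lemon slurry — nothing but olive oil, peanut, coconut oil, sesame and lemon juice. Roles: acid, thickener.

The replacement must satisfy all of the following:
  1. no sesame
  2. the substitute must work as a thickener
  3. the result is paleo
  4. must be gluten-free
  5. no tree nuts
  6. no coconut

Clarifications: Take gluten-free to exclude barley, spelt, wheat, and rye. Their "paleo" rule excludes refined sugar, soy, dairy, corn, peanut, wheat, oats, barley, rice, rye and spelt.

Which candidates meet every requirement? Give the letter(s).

A: has spelt, so not gluten-free; has spelt, so not paleo (and 1 more) — no
B: gluten-free, no sesame — OK
C: not usable as a thickener; has spelt, so not gluten-free (and 1 more) — reject
D: only flaxseed; none excluded — OK
E: has barley malt, so not gluten-free; has barley malt, so not paleo (and 1 more) — out
F: has rye, so not gluten-free; has rye, so not paleo (and 1 more) — reject
G: only lard, apple, and tapioca; none excluded — keep
H: only pork, vinegar and sunflower seed; none excluded — OK
I: has peanut, so not paleo; has sesame, so not sesame-free (and 1 more) — out

B, D, G, H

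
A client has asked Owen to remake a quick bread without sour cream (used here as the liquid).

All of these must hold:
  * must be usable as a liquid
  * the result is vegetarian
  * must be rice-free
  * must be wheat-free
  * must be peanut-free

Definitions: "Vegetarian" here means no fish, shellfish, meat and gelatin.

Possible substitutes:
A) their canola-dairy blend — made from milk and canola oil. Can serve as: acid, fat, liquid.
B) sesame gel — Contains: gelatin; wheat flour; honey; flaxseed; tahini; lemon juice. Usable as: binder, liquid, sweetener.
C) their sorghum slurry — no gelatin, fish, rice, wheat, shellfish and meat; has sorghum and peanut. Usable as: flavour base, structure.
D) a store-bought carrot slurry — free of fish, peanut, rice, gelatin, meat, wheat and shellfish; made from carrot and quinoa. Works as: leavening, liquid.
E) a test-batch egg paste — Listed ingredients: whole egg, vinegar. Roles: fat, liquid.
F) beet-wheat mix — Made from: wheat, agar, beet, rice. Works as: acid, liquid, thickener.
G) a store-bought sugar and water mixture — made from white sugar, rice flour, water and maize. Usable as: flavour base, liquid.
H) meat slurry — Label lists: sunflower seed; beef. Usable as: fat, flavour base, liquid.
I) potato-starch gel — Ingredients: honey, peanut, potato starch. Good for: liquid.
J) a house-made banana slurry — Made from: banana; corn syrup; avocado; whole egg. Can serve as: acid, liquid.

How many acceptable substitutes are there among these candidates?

A: only milk and canola oil; none excluded — OK
B: has gelatin, so not vegetarian; has wheat flour, so not wheat-free — no
C: not usable as a liquid; has peanut, so not peanut-free — no
D: no peanut, no rice — OK
E: only whole egg and vinegar; none excluded — keep
F: has wheat, so not wheat-free; has rice, so not rice-free — no
G: has rice flour, so not rice-free — out
H: has beef, so not vegetarian — no
I: has peanut, so not peanut-free — reject
J: corn syrup and whole egg etc. — none of it excluded — valid

4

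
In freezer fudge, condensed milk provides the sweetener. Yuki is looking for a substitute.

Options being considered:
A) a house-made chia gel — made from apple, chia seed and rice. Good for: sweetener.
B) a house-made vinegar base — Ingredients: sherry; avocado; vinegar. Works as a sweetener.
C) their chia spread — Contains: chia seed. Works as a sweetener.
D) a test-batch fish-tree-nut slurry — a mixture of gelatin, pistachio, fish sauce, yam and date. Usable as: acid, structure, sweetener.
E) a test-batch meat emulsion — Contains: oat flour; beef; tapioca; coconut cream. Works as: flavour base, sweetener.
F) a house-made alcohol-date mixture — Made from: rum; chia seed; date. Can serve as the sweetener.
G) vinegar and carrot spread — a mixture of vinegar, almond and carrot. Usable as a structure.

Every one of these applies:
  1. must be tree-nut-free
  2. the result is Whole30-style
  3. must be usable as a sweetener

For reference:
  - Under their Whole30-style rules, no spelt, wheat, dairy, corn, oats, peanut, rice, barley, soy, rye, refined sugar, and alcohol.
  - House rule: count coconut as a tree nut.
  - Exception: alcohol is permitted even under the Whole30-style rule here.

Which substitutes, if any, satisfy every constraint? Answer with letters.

B, C, F

A: has rice, so not Whole30-style — out
B: alcohol is permitted under the Whole30-style carve-out; nothing else excluded — keep
C: tree-nut-free, Whole30-style — valid
D: has pistachio, so not tree-nut-free — reject
E: has oat flour, so not Whole30-style; has coconut cream, so not tree-nut-free — out
F: alcohol is permitted under the Whole30-style carve-out; nothing else excluded — valid
G: not usable as a sweetener; has almond, so not tree-nut-free — no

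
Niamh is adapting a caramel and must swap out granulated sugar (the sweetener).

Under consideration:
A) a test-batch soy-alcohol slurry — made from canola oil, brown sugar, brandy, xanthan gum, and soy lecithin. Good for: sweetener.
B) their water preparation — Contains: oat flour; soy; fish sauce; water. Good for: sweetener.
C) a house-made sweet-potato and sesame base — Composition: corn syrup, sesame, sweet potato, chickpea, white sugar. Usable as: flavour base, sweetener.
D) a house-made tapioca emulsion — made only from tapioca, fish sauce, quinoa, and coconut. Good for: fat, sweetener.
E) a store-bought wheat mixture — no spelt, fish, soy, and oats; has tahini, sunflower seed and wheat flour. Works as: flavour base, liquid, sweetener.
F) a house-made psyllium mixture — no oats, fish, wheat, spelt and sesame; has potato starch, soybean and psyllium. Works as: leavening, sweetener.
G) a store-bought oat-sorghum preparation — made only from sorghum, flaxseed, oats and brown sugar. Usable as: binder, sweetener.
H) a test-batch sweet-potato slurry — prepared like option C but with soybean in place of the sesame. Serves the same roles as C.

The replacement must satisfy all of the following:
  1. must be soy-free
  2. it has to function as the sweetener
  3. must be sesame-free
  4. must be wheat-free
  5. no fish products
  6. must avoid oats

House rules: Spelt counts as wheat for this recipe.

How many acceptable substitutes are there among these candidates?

0

A: has soy lecithin, so not soy-free — out
B: has soy, so not soy-free; has oat flour, so not oat-free (and 1 more) — out
C: has sesame, so not sesame-free — reject
D: has fish sauce, so not fish-free — reject
E: has tahini, so not sesame-free; has wheat flour, so not wheat-free — no
F: has soybean, so not soy-free — no
G: has oats, so not oat-free — reject
H: has soybean, so not soy-free — no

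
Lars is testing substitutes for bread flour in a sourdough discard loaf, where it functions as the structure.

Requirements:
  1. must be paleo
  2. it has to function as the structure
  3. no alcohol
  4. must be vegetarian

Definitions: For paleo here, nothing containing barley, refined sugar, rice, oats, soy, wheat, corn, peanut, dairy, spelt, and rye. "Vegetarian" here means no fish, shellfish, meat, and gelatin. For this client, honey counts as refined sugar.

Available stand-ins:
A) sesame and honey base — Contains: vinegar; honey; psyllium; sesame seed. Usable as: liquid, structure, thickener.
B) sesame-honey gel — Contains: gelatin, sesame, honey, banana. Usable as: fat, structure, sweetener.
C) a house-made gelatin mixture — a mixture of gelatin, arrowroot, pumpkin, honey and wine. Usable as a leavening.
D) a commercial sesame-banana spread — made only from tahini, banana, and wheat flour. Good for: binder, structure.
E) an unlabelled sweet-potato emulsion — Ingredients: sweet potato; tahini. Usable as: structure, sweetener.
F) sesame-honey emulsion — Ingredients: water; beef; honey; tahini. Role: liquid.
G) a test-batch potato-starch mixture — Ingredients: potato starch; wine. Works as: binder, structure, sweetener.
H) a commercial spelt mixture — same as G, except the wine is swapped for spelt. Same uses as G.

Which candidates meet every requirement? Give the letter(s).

E

A: has honey, so not paleo — reject
B: has honey, so not paleo; has gelatin, so not vegetarian — reject
C: not usable as a structure; has honey, so not paleo (and 2 more) — reject
D: has wheat flour, so not paleo — no
E: nothing on the exclusion list — OK
F: not usable as a structure; has honey, so not paleo (and 1 more) — reject
G: has wine, so not alcohol-free — reject
H: has spelt, so not paleo — out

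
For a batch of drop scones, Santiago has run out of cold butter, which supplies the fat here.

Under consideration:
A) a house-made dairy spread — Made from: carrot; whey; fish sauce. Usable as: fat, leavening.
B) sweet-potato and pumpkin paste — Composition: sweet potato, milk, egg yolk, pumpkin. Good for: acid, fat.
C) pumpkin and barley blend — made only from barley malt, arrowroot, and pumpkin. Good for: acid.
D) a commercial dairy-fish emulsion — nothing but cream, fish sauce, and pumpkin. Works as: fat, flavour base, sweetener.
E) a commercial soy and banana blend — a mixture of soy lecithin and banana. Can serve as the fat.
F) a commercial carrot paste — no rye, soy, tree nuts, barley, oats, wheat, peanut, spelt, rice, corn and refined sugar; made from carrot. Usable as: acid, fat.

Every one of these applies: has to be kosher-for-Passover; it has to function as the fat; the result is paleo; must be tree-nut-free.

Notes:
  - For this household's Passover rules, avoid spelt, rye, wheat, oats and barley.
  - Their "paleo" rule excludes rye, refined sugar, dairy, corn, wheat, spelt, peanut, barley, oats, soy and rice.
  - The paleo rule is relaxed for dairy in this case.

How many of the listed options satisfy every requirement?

4

A: dairy is permitted under the paleo carve-out; nothing else excluded — OK
B: dairy is permitted under the paleo carve-out; nothing else excluded — OK
C: not usable as a fat; has barley malt, so not kosher-for-Passover (and 1 more) — no
D: dairy is permitted under the paleo carve-out; nothing else excluded — valid
E: has soy lecithin, so not paleo — reject
F: works as a fat, kosher-for-Passover, no tree nuts — OK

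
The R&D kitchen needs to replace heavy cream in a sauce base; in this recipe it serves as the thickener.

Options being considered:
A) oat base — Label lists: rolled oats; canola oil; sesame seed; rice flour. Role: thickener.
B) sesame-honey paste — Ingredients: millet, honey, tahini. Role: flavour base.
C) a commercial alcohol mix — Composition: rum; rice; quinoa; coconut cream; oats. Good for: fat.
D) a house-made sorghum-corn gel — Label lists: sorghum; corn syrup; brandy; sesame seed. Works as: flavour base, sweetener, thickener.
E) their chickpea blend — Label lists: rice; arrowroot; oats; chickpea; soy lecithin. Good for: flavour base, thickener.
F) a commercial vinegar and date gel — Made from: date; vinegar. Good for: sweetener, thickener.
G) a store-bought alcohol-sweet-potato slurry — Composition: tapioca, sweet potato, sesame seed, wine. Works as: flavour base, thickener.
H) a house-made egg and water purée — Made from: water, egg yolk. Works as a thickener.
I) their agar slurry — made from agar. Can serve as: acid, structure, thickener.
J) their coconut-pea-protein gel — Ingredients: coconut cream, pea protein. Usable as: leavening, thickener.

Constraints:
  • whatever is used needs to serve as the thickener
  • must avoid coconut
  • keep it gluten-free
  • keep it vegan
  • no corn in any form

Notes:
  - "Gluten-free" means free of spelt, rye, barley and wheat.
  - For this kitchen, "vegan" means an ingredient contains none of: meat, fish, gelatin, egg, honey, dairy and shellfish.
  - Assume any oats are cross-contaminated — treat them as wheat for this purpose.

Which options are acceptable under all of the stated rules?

A: has rolled oats, so not gluten-free — no
B: not usable as a thickener; has honey, so not vegan — no
C: not usable as a thickener; has oats, so not gluten-free (and 1 more) — no
D: has corn syrup, so not corn-free — reject
E: has oats, so not gluten-free — no
F: every rule checks out — valid
G: no coconut, no corn — keep
H: has egg yolk, so not vegan — reject
I: all constraints satisfied — keep
J: has coconut cream, so not coconut-free — out

F, G, I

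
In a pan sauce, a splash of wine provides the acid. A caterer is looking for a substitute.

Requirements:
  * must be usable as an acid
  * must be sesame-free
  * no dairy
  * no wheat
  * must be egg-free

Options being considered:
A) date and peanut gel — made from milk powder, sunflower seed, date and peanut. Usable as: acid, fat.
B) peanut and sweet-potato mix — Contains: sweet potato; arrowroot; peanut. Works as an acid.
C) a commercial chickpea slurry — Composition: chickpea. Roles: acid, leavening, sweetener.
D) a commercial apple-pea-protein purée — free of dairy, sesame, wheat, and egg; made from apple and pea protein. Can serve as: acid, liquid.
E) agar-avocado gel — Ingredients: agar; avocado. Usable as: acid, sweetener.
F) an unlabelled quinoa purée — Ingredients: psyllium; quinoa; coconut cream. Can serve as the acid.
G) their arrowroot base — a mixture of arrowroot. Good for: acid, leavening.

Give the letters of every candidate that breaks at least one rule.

A

A: has milk powder, so not dairy-free — reject
B: no sesame, no wheat — keep
C: only chickpea; none excluded — keep
D: all constraints satisfied — OK
E: only agar and avocado; none excluded — OK
F: only coconut cream, quinoa, and psyllium; none excluded — keep
G: works as an acid, no dairy, no wheat — keep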